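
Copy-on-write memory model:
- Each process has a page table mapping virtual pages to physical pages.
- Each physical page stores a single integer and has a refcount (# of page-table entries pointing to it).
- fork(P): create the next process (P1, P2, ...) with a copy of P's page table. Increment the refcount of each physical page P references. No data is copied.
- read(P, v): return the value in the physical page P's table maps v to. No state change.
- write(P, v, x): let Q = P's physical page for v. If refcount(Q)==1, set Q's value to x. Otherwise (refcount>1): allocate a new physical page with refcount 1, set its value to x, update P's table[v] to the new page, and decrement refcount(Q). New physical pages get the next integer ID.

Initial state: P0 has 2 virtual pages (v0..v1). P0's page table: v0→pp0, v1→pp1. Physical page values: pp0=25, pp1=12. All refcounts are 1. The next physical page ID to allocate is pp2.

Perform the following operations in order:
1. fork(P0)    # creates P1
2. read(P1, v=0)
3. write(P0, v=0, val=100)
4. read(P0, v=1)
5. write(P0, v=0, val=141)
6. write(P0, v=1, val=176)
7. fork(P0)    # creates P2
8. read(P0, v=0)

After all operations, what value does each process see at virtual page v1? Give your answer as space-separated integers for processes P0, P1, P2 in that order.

Op 1: fork(P0) -> P1. 2 ppages; refcounts: pp0:2 pp1:2
Op 2: read(P1, v0) -> 25. No state change.
Op 3: write(P0, v0, 100). refcount(pp0)=2>1 -> COPY to pp2. 3 ppages; refcounts: pp0:1 pp1:2 pp2:1
Op 4: read(P0, v1) -> 12. No state change.
Op 5: write(P0, v0, 141). refcount(pp2)=1 -> write in place. 3 ppages; refcounts: pp0:1 pp1:2 pp2:1
Op 6: write(P0, v1, 176). refcount(pp1)=2>1 -> COPY to pp3. 4 ppages; refcounts: pp0:1 pp1:1 pp2:1 pp3:1
Op 7: fork(P0) -> P2. 4 ppages; refcounts: pp0:1 pp1:1 pp2:2 pp3:2
Op 8: read(P0, v0) -> 141. No state change.
P0: v1 -> pp3 = 176
P1: v1 -> pp1 = 12
P2: v1 -> pp3 = 176

Answer: 176 12 176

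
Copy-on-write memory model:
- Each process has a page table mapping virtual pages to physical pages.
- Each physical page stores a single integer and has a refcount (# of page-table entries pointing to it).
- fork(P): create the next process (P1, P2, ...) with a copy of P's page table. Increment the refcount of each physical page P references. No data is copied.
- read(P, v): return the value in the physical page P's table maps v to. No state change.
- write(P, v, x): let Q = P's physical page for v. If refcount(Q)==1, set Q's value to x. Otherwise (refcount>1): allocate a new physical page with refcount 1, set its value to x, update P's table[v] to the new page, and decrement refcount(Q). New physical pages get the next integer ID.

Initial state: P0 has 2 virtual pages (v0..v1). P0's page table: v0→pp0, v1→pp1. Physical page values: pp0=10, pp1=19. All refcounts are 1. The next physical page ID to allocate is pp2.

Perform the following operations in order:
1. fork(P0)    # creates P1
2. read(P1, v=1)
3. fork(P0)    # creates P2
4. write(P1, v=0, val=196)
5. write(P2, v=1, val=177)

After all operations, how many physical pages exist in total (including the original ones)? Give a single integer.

Op 1: fork(P0) -> P1. 2 ppages; refcounts: pp0:2 pp1:2
Op 2: read(P1, v1) -> 19. No state change.
Op 3: fork(P0) -> P2. 2 ppages; refcounts: pp0:3 pp1:3
Op 4: write(P1, v0, 196). refcount(pp0)=3>1 -> COPY to pp2. 3 ppages; refcounts: pp0:2 pp1:3 pp2:1
Op 5: write(P2, v1, 177). refcount(pp1)=3>1 -> COPY to pp3. 4 ppages; refcounts: pp0:2 pp1:2 pp2:1 pp3:1

Answer: 4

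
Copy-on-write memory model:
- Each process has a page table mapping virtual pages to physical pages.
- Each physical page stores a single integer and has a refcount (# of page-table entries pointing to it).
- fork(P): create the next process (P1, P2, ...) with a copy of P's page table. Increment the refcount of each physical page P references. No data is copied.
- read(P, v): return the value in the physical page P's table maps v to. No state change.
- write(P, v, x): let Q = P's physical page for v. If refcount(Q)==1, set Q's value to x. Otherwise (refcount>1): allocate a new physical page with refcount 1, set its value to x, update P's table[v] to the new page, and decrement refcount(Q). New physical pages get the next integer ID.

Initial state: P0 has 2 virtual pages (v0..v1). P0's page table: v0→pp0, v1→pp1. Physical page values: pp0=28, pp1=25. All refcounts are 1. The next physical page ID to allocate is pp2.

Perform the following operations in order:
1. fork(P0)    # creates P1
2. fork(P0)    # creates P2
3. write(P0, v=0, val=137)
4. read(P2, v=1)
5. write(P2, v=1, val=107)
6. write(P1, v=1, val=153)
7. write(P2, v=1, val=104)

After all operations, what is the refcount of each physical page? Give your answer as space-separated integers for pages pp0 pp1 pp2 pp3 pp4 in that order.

Op 1: fork(P0) -> P1. 2 ppages; refcounts: pp0:2 pp1:2
Op 2: fork(P0) -> P2. 2 ppages; refcounts: pp0:3 pp1:3
Op 3: write(P0, v0, 137). refcount(pp0)=3>1 -> COPY to pp2. 3 ppages; refcounts: pp0:2 pp1:3 pp2:1
Op 4: read(P2, v1) -> 25. No state change.
Op 5: write(P2, v1, 107). refcount(pp1)=3>1 -> COPY to pp3. 4 ppages; refcounts: pp0:2 pp1:2 pp2:1 pp3:1
Op 6: write(P1, v1, 153). refcount(pp1)=2>1 -> COPY to pp4. 5 ppages; refcounts: pp0:2 pp1:1 pp2:1 pp3:1 pp4:1
Op 7: write(P2, v1, 104). refcount(pp3)=1 -> write in place. 5 ppages; refcounts: pp0:2 pp1:1 pp2:1 pp3:1 pp4:1

Answer: 2 1 1 1 1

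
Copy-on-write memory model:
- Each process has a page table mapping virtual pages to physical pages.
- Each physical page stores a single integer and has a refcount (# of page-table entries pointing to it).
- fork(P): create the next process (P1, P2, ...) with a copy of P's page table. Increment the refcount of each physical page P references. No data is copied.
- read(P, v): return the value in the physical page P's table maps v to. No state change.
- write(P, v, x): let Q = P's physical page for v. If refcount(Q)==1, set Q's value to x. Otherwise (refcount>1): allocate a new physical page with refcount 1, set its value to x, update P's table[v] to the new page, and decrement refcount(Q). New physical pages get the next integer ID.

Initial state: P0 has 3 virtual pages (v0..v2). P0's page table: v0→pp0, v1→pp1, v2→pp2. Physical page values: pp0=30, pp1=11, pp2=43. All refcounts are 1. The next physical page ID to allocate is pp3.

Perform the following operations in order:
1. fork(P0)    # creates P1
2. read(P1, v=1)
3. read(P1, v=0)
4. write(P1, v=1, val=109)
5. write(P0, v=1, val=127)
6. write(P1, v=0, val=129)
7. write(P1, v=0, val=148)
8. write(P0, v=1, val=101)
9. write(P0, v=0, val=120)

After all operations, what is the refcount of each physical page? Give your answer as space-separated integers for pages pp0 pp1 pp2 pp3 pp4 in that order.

Op 1: fork(P0) -> P1. 3 ppages; refcounts: pp0:2 pp1:2 pp2:2
Op 2: read(P1, v1) -> 11. No state change.
Op 3: read(P1, v0) -> 30. No state change.
Op 4: write(P1, v1, 109). refcount(pp1)=2>1 -> COPY to pp3. 4 ppages; refcounts: pp0:2 pp1:1 pp2:2 pp3:1
Op 5: write(P0, v1, 127). refcount(pp1)=1 -> write in place. 4 ppages; refcounts: pp0:2 pp1:1 pp2:2 pp3:1
Op 6: write(P1, v0, 129). refcount(pp0)=2>1 -> COPY to pp4. 5 ppages; refcounts: pp0:1 pp1:1 pp2:2 pp3:1 pp4:1
Op 7: write(P1, v0, 148). refcount(pp4)=1 -> write in place. 5 ppages; refcounts: pp0:1 pp1:1 pp2:2 pp3:1 pp4:1
Op 8: write(P0, v1, 101). refcount(pp1)=1 -> write in place. 5 ppages; refcounts: pp0:1 pp1:1 pp2:2 pp3:1 pp4:1
Op 9: write(P0, v0, 120). refcount(pp0)=1 -> write in place. 5 ppages; refcounts: pp0:1 pp1:1 pp2:2 pp3:1 pp4:1

Answer: 1 1 2 1 1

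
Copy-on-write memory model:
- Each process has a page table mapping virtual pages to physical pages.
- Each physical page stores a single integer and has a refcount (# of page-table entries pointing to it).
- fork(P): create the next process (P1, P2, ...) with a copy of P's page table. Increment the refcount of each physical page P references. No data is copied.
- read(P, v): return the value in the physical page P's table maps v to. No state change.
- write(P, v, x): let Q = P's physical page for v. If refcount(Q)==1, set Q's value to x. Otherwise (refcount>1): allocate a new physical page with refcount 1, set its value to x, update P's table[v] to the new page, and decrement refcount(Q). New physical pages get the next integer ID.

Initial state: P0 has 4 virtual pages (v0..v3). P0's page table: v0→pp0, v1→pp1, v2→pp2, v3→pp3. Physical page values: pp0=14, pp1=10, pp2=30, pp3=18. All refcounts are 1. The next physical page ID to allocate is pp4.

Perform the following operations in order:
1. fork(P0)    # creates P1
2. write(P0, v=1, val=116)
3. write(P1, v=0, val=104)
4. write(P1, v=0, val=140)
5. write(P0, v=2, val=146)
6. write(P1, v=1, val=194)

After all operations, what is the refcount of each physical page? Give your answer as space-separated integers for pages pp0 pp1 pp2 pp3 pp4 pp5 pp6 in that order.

Op 1: fork(P0) -> P1. 4 ppages; refcounts: pp0:2 pp1:2 pp2:2 pp3:2
Op 2: write(P0, v1, 116). refcount(pp1)=2>1 -> COPY to pp4. 5 ppages; refcounts: pp0:2 pp1:1 pp2:2 pp3:2 pp4:1
Op 3: write(P1, v0, 104). refcount(pp0)=2>1 -> COPY to pp5. 6 ppages; refcounts: pp0:1 pp1:1 pp2:2 pp3:2 pp4:1 pp5:1
Op 4: write(P1, v0, 140). refcount(pp5)=1 -> write in place. 6 ppages; refcounts: pp0:1 pp1:1 pp2:2 pp3:2 pp4:1 pp5:1
Op 5: write(P0, v2, 146). refcount(pp2)=2>1 -> COPY to pp6. 7 ppages; refcounts: pp0:1 pp1:1 pp2:1 pp3:2 pp4:1 pp5:1 pp6:1
Op 6: write(P1, v1, 194). refcount(pp1)=1 -> write in place. 7 ppages; refcounts: pp0:1 pp1:1 pp2:1 pp3:2 pp4:1 pp5:1 pp6:1

Answer: 1 1 1 2 1 1 1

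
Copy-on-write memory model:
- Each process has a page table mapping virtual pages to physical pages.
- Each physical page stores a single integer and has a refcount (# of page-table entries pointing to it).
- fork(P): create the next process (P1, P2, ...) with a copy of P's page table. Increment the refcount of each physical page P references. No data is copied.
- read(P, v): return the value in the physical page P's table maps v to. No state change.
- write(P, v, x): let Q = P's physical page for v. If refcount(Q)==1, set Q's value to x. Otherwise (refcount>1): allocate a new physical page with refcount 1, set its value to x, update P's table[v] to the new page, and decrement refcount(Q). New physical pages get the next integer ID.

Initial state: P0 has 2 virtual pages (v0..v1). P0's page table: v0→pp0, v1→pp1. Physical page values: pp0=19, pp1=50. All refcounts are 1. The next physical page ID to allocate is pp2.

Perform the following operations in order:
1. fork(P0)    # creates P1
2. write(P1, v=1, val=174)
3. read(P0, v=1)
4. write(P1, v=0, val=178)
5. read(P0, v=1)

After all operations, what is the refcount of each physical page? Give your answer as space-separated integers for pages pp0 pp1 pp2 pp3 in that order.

Op 1: fork(P0) -> P1. 2 ppages; refcounts: pp0:2 pp1:2
Op 2: write(P1, v1, 174). refcount(pp1)=2>1 -> COPY to pp2. 3 ppages; refcounts: pp0:2 pp1:1 pp2:1
Op 3: read(P0, v1) -> 50. No state change.
Op 4: write(P1, v0, 178). refcount(pp0)=2>1 -> COPY to pp3. 4 ppages; refcounts: pp0:1 pp1:1 pp2:1 pp3:1
Op 5: read(P0, v1) -> 50. No state change.

Answer: 1 1 1 1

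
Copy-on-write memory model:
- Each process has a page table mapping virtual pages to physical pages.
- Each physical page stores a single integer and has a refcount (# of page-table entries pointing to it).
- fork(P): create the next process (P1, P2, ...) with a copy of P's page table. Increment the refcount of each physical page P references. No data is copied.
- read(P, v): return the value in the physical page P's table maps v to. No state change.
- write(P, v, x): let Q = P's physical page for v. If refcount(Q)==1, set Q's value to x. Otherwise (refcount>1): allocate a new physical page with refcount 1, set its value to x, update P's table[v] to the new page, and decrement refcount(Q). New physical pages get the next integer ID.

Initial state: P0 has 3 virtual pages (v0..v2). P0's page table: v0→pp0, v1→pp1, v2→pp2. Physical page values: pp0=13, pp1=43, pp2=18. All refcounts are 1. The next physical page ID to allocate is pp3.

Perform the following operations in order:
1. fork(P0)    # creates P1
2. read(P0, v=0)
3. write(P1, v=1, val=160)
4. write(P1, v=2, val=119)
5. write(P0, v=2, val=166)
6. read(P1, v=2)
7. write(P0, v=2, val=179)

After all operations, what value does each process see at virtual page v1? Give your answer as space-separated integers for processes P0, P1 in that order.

Op 1: fork(P0) -> P1. 3 ppages; refcounts: pp0:2 pp1:2 pp2:2
Op 2: read(P0, v0) -> 13. No state change.
Op 3: write(P1, v1, 160). refcount(pp1)=2>1 -> COPY to pp3. 4 ppages; refcounts: pp0:2 pp1:1 pp2:2 pp3:1
Op 4: write(P1, v2, 119). refcount(pp2)=2>1 -> COPY to pp4. 5 ppages; refcounts: pp0:2 pp1:1 pp2:1 pp3:1 pp4:1
Op 5: write(P0, v2, 166). refcount(pp2)=1 -> write in place. 5 ppages; refcounts: pp0:2 pp1:1 pp2:1 pp3:1 pp4:1
Op 6: read(P1, v2) -> 119. No state change.
Op 7: write(P0, v2, 179). refcount(pp2)=1 -> write in place. 5 ppages; refcounts: pp0:2 pp1:1 pp2:1 pp3:1 pp4:1
P0: v1 -> pp1 = 43
P1: v1 -> pp3 = 160

Answer: 43 160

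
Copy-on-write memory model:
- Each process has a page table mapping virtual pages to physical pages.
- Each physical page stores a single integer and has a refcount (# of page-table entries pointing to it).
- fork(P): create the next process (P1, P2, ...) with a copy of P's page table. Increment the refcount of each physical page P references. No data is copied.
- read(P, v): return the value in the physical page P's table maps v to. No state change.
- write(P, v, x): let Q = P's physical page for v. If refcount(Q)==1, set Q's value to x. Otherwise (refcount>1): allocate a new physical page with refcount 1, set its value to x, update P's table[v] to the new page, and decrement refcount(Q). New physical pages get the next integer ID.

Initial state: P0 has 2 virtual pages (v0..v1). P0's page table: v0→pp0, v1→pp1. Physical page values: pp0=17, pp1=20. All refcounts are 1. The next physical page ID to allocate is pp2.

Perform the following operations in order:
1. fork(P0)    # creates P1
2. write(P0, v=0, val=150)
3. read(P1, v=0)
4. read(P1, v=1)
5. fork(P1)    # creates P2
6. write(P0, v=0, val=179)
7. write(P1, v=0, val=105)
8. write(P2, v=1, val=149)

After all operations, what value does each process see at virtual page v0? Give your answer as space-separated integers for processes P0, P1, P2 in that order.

Op 1: fork(P0) -> P1. 2 ppages; refcounts: pp0:2 pp1:2
Op 2: write(P0, v0, 150). refcount(pp0)=2>1 -> COPY to pp2. 3 ppages; refcounts: pp0:1 pp1:2 pp2:1
Op 3: read(P1, v0) -> 17. No state change.
Op 4: read(P1, v1) -> 20. No state change.
Op 5: fork(P1) -> P2. 3 ppages; refcounts: pp0:2 pp1:3 pp2:1
Op 6: write(P0, v0, 179). refcount(pp2)=1 -> write in place. 3 ppages; refcounts: pp0:2 pp1:3 pp2:1
Op 7: write(P1, v0, 105). refcount(pp0)=2>1 -> COPY to pp3. 4 ppages; refcounts: pp0:1 pp1:3 pp2:1 pp3:1
Op 8: write(P2, v1, 149). refcount(pp1)=3>1 -> COPY to pp4. 5 ppages; refcounts: pp0:1 pp1:2 pp2:1 pp3:1 pp4:1
P0: v0 -> pp2 = 179
P1: v0 -> pp3 = 105
P2: v0 -> pp0 = 17

Answer: 179 105 17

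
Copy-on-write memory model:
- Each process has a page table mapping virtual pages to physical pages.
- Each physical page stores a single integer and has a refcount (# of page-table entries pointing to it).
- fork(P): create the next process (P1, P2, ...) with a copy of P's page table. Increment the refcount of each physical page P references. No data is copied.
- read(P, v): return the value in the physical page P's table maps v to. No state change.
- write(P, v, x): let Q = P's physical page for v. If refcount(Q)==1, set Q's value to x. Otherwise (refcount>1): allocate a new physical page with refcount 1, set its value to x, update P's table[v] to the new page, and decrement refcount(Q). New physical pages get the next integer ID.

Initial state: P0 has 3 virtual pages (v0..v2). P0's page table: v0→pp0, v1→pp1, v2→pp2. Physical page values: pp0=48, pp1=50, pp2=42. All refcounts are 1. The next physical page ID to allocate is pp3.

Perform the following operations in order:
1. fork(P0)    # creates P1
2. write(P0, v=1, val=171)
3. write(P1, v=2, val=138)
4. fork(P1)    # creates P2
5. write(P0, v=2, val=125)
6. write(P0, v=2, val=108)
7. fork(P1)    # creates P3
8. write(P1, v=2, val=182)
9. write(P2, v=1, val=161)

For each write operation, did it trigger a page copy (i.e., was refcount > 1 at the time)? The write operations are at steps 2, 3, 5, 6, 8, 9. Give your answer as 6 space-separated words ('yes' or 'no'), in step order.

Op 1: fork(P0) -> P1. 3 ppages; refcounts: pp0:2 pp1:2 pp2:2
Op 2: write(P0, v1, 171). refcount(pp1)=2>1 -> COPY to pp3. 4 ppages; refcounts: pp0:2 pp1:1 pp2:2 pp3:1
Op 3: write(P1, v2, 138). refcount(pp2)=2>1 -> COPY to pp4. 5 ppages; refcounts: pp0:2 pp1:1 pp2:1 pp3:1 pp4:1
Op 4: fork(P1) -> P2. 5 ppages; refcounts: pp0:3 pp1:2 pp2:1 pp3:1 pp4:2
Op 5: write(P0, v2, 125). refcount(pp2)=1 -> write in place. 5 ppages; refcounts: pp0:3 pp1:2 pp2:1 pp3:1 pp4:2
Op 6: write(P0, v2, 108). refcount(pp2)=1 -> write in place. 5 ppages; refcounts: pp0:3 pp1:2 pp2:1 pp3:1 pp4:2
Op 7: fork(P1) -> P3. 5 ppages; refcounts: pp0:4 pp1:3 pp2:1 pp3:1 pp4:3
Op 8: write(P1, v2, 182). refcount(pp4)=3>1 -> COPY to pp5. 6 ppages; refcounts: pp0:4 pp1:3 pp2:1 pp3:1 pp4:2 pp5:1
Op 9: write(P2, v1, 161). refcount(pp1)=3>1 -> COPY to pp6. 7 ppages; refcounts: pp0:4 pp1:2 pp2:1 pp3:1 pp4:2 pp5:1 pp6:1

yes yes no no yes yes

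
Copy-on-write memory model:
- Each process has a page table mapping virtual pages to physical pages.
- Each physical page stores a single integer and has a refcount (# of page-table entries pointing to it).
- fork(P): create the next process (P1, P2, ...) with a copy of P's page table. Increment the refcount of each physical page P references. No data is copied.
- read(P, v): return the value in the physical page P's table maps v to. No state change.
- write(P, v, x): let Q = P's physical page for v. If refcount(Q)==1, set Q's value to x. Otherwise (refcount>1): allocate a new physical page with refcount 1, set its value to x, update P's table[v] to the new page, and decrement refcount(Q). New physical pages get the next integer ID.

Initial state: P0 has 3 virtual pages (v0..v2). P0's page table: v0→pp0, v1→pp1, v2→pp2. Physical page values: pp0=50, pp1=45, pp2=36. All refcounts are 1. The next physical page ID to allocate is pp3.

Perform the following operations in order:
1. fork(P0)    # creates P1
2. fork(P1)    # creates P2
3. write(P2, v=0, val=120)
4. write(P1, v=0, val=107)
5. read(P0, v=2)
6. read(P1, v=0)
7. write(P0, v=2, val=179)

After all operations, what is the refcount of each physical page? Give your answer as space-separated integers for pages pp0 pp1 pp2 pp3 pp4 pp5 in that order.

Answer: 1 3 2 1 1 1

Derivation:
Op 1: fork(P0) -> P1. 3 ppages; refcounts: pp0:2 pp1:2 pp2:2
Op 2: fork(P1) -> P2. 3 ppages; refcounts: pp0:3 pp1:3 pp2:3
Op 3: write(P2, v0, 120). refcount(pp0)=3>1 -> COPY to pp3. 4 ppages; refcounts: pp0:2 pp1:3 pp2:3 pp3:1
Op 4: write(P1, v0, 107). refcount(pp0)=2>1 -> COPY to pp4. 5 ppages; refcounts: pp0:1 pp1:3 pp2:3 pp3:1 pp4:1
Op 5: read(P0, v2) -> 36. No state change.
Op 6: read(P1, v0) -> 107. No state change.
Op 7: write(P0, v2, 179). refcount(pp2)=3>1 -> COPY to pp5. 6 ppages; refcounts: pp0:1 pp1:3 pp2:2 pp3:1 pp4:1 pp5:1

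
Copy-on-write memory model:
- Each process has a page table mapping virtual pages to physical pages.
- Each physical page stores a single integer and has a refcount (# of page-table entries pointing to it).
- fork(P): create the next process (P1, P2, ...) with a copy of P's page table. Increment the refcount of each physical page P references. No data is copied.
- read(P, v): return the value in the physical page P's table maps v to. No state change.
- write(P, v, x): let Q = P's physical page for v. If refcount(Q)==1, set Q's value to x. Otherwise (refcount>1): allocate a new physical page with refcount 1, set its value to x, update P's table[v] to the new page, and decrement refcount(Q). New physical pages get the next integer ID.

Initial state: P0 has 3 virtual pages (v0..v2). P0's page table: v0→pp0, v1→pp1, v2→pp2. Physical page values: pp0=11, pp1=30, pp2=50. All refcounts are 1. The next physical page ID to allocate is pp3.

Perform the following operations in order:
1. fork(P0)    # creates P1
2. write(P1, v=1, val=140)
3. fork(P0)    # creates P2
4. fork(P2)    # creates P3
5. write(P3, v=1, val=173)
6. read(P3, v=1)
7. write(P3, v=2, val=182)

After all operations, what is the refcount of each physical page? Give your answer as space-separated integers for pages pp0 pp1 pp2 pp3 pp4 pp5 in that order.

Answer: 4 2 3 1 1 1

Derivation:
Op 1: fork(P0) -> P1. 3 ppages; refcounts: pp0:2 pp1:2 pp2:2
Op 2: write(P1, v1, 140). refcount(pp1)=2>1 -> COPY to pp3. 4 ppages; refcounts: pp0:2 pp1:1 pp2:2 pp3:1
Op 3: fork(P0) -> P2. 4 ppages; refcounts: pp0:3 pp1:2 pp2:3 pp3:1
Op 4: fork(P2) -> P3. 4 ppages; refcounts: pp0:4 pp1:3 pp2:4 pp3:1
Op 5: write(P3, v1, 173). refcount(pp1)=3>1 -> COPY to pp4. 5 ppages; refcounts: pp0:4 pp1:2 pp2:4 pp3:1 pp4:1
Op 6: read(P3, v1) -> 173. No state change.
Op 7: write(P3, v2, 182). refcount(pp2)=4>1 -> COPY to pp5. 6 ppages; refcounts: pp0:4 pp1:2 pp2:3 pp3:1 pp4:1 pp5:1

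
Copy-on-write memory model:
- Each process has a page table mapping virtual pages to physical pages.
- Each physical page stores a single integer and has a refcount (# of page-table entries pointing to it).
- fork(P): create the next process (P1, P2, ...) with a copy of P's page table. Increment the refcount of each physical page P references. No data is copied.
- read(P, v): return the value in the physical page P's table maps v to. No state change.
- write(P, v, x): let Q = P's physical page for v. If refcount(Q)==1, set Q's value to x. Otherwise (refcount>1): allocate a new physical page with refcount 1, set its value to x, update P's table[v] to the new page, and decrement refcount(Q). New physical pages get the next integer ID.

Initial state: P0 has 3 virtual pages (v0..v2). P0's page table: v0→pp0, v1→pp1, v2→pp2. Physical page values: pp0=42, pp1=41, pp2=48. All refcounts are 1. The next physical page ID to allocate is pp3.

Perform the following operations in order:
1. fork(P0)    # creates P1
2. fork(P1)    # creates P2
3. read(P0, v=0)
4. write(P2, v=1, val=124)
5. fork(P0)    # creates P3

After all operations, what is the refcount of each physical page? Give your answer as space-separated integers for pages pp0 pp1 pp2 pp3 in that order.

Op 1: fork(P0) -> P1. 3 ppages; refcounts: pp0:2 pp1:2 pp2:2
Op 2: fork(P1) -> P2. 3 ppages; refcounts: pp0:3 pp1:3 pp2:3
Op 3: read(P0, v0) -> 42. No state change.
Op 4: write(P2, v1, 124). refcount(pp1)=3>1 -> COPY to pp3. 4 ppages; refcounts: pp0:3 pp1:2 pp2:3 pp3:1
Op 5: fork(P0) -> P3. 4 ppages; refcounts: pp0:4 pp1:3 pp2:4 pp3:1

Answer: 4 3 4 1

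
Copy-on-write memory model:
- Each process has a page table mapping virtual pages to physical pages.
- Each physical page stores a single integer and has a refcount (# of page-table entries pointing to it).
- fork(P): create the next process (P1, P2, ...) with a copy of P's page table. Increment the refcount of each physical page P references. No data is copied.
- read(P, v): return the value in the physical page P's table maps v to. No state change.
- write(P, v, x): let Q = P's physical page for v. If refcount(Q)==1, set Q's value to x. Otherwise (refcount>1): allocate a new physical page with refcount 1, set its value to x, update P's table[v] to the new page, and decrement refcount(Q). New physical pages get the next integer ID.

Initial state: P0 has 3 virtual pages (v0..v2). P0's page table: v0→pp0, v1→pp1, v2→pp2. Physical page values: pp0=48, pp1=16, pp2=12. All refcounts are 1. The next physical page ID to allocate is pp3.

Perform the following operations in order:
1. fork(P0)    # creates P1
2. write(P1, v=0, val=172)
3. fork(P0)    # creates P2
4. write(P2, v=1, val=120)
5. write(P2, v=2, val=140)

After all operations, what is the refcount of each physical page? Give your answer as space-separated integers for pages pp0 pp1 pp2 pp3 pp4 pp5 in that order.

Op 1: fork(P0) -> P1. 3 ppages; refcounts: pp0:2 pp1:2 pp2:2
Op 2: write(P1, v0, 172). refcount(pp0)=2>1 -> COPY to pp3. 4 ppages; refcounts: pp0:1 pp1:2 pp2:2 pp3:1
Op 3: fork(P0) -> P2. 4 ppages; refcounts: pp0:2 pp1:3 pp2:3 pp3:1
Op 4: write(P2, v1, 120). refcount(pp1)=3>1 -> COPY to pp4. 5 ppages; refcounts: pp0:2 pp1:2 pp2:3 pp3:1 pp4:1
Op 5: write(P2, v2, 140). refcount(pp2)=3>1 -> COPY to pp5. 6 ppages; refcounts: pp0:2 pp1:2 pp2:2 pp3:1 pp4:1 pp5:1

Answer: 2 2 2 1 1 1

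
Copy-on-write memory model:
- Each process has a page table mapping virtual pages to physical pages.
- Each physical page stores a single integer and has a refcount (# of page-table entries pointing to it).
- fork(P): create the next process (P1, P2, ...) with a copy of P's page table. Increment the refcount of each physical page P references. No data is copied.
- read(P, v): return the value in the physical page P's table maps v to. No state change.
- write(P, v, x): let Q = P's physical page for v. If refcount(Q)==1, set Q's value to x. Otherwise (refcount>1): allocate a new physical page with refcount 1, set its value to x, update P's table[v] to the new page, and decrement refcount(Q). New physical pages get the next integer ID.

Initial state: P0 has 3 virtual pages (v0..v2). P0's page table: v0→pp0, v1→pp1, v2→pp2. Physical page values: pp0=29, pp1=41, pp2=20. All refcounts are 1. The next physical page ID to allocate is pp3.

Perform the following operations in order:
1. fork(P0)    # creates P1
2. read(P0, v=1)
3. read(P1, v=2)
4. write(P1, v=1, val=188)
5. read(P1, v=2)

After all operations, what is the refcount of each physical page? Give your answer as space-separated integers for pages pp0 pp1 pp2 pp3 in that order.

Answer: 2 1 2 1

Derivation:
Op 1: fork(P0) -> P1. 3 ppages; refcounts: pp0:2 pp1:2 pp2:2
Op 2: read(P0, v1) -> 41. No state change.
Op 3: read(P1, v2) -> 20. No state change.
Op 4: write(P1, v1, 188). refcount(pp1)=2>1 -> COPY to pp3. 4 ppages; refcounts: pp0:2 pp1:1 pp2:2 pp3:1
Op 5: read(P1, v2) -> 20. No state change.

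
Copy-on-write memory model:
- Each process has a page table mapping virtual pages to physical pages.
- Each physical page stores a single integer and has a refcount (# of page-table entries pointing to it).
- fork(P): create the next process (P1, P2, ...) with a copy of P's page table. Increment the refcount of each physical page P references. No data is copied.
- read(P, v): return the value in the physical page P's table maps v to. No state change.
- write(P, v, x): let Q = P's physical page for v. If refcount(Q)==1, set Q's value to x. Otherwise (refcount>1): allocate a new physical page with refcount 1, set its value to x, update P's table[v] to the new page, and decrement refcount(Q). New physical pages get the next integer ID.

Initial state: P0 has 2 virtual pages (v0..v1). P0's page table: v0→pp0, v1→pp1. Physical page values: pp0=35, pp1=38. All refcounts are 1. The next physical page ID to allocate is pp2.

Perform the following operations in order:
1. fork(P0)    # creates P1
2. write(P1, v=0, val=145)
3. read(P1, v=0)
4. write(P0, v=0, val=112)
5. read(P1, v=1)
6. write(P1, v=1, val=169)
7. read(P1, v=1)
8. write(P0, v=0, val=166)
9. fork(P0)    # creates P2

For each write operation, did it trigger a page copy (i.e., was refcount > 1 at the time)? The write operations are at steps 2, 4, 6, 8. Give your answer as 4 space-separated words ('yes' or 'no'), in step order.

Op 1: fork(P0) -> P1. 2 ppages; refcounts: pp0:2 pp1:2
Op 2: write(P1, v0, 145). refcount(pp0)=2>1 -> COPY to pp2. 3 ppages; refcounts: pp0:1 pp1:2 pp2:1
Op 3: read(P1, v0) -> 145. No state change.
Op 4: write(P0, v0, 112). refcount(pp0)=1 -> write in place. 3 ppages; refcounts: pp0:1 pp1:2 pp2:1
Op 5: read(P1, v1) -> 38. No state change.
Op 6: write(P1, v1, 169). refcount(pp1)=2>1 -> COPY to pp3. 4 ppages; refcounts: pp0:1 pp1:1 pp2:1 pp3:1
Op 7: read(P1, v1) -> 169. No state change.
Op 8: write(P0, v0, 166). refcount(pp0)=1 -> write in place. 4 ppages; refcounts: pp0:1 pp1:1 pp2:1 pp3:1
Op 9: fork(P0) -> P2. 4 ppages; refcounts: pp0:2 pp1:2 pp2:1 pp3:1

yes no yes no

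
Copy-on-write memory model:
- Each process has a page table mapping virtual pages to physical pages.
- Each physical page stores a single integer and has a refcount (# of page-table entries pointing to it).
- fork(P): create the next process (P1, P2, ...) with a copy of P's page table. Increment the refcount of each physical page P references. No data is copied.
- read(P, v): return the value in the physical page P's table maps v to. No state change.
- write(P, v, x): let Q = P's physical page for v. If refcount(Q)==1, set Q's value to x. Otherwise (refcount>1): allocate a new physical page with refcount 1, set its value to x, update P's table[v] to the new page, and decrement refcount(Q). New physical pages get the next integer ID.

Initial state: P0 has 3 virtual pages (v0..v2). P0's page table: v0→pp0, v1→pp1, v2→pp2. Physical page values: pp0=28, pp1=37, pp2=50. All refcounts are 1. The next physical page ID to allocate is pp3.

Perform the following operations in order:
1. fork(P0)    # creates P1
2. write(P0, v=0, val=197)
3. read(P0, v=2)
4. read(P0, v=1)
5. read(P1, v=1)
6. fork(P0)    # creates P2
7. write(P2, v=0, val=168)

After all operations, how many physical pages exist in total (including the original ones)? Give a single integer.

Op 1: fork(P0) -> P1. 3 ppages; refcounts: pp0:2 pp1:2 pp2:2
Op 2: write(P0, v0, 197). refcount(pp0)=2>1 -> COPY to pp3. 4 ppages; refcounts: pp0:1 pp1:2 pp2:2 pp3:1
Op 3: read(P0, v2) -> 50. No state change.
Op 4: read(P0, v1) -> 37. No state change.
Op 5: read(P1, v1) -> 37. No state change.
Op 6: fork(P0) -> P2. 4 ppages; refcounts: pp0:1 pp1:3 pp2:3 pp3:2
Op 7: write(P2, v0, 168). refcount(pp3)=2>1 -> COPY to pp4. 5 ppages; refcounts: pp0:1 pp1:3 pp2:3 pp3:1 pp4:1

Answer: 5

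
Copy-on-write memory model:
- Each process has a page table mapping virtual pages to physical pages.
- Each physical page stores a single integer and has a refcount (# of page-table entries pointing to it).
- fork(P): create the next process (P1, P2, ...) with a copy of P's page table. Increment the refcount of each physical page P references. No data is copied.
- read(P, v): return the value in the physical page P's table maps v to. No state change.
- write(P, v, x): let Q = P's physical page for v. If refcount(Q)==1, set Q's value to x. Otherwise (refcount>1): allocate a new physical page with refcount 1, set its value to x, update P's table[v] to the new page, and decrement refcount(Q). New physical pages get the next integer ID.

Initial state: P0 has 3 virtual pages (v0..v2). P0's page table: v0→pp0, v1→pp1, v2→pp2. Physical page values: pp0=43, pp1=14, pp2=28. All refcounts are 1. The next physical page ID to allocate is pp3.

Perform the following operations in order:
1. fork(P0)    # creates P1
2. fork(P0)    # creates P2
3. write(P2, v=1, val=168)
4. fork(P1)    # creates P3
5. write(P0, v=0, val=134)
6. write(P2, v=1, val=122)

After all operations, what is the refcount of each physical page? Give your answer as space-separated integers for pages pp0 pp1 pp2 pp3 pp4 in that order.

Op 1: fork(P0) -> P1. 3 ppages; refcounts: pp0:2 pp1:2 pp2:2
Op 2: fork(P0) -> P2. 3 ppages; refcounts: pp0:3 pp1:3 pp2:3
Op 3: write(P2, v1, 168). refcount(pp1)=3>1 -> COPY to pp3. 4 ppages; refcounts: pp0:3 pp1:2 pp2:3 pp3:1
Op 4: fork(P1) -> P3. 4 ppages; refcounts: pp0:4 pp1:3 pp2:4 pp3:1
Op 5: write(P0, v0, 134). refcount(pp0)=4>1 -> COPY to pp4. 5 ppages; refcounts: pp0:3 pp1:3 pp2:4 pp3:1 pp4:1
Op 6: write(P2, v1, 122). refcount(pp3)=1 -> write in place. 5 ppages; refcounts: pp0:3 pp1:3 pp2:4 pp3:1 pp4:1

Answer: 3 3 4 1 1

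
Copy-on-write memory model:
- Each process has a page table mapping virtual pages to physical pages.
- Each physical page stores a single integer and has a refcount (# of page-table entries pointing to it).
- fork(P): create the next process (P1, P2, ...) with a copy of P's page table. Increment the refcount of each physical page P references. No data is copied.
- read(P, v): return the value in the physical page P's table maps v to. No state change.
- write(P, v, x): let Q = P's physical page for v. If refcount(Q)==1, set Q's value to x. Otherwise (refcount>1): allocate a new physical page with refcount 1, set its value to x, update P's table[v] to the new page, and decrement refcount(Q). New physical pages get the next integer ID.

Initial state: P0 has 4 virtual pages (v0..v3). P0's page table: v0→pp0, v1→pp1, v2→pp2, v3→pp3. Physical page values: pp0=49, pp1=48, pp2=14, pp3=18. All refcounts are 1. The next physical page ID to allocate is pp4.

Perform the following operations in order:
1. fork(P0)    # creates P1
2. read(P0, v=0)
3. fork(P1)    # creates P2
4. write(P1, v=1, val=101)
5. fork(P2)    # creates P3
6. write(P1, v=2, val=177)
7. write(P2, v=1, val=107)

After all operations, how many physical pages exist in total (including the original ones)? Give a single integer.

Answer: 7

Derivation:
Op 1: fork(P0) -> P1. 4 ppages; refcounts: pp0:2 pp1:2 pp2:2 pp3:2
Op 2: read(P0, v0) -> 49. No state change.
Op 3: fork(P1) -> P2. 4 ppages; refcounts: pp0:3 pp1:3 pp2:3 pp3:3
Op 4: write(P1, v1, 101). refcount(pp1)=3>1 -> COPY to pp4. 5 ppages; refcounts: pp0:3 pp1:2 pp2:3 pp3:3 pp4:1
Op 5: fork(P2) -> P3. 5 ppages; refcounts: pp0:4 pp1:3 pp2:4 pp3:4 pp4:1
Op 6: write(P1, v2, 177). refcount(pp2)=4>1 -> COPY to pp5. 6 ppages; refcounts: pp0:4 pp1:3 pp2:3 pp3:4 pp4:1 pp5:1
Op 7: write(P2, v1, 107). refcount(pp1)=3>1 -> COPY to pp6. 7 ppages; refcounts: pp0:4 pp1:2 pp2:3 pp3:4 pp4:1 pp5:1 pp6:1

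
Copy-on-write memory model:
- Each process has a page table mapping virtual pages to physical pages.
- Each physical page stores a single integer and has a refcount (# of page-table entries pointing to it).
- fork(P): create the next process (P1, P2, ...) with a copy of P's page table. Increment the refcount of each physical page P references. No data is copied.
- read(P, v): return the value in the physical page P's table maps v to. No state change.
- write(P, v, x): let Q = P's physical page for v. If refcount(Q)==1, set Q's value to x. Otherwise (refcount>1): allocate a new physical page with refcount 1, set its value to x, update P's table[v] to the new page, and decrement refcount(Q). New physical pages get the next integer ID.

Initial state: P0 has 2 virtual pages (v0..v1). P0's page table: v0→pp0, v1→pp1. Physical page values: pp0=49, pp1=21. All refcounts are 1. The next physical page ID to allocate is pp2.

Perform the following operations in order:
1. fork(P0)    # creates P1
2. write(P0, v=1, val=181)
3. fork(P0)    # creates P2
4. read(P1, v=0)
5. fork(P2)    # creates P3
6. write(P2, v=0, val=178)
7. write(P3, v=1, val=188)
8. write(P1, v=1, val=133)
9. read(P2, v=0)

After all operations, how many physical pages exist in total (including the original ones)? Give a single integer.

Answer: 5

Derivation:
Op 1: fork(P0) -> P1. 2 ppages; refcounts: pp0:2 pp1:2
Op 2: write(P0, v1, 181). refcount(pp1)=2>1 -> COPY to pp2. 3 ppages; refcounts: pp0:2 pp1:1 pp2:1
Op 3: fork(P0) -> P2. 3 ppages; refcounts: pp0:3 pp1:1 pp2:2
Op 4: read(P1, v0) -> 49. No state change.
Op 5: fork(P2) -> P3. 3 ppages; refcounts: pp0:4 pp1:1 pp2:3
Op 6: write(P2, v0, 178). refcount(pp0)=4>1 -> COPY to pp3. 4 ppages; refcounts: pp0:3 pp1:1 pp2:3 pp3:1
Op 7: write(P3, v1, 188). refcount(pp2)=3>1 -> COPY to pp4. 5 ppages; refcounts: pp0:3 pp1:1 pp2:2 pp3:1 pp4:1
Op 8: write(P1, v1, 133). refcount(pp1)=1 -> write in place. 5 ppages; refcounts: pp0:3 pp1:1 pp2:2 pp3:1 pp4:1
Op 9: read(P2, v0) -> 178. No state change.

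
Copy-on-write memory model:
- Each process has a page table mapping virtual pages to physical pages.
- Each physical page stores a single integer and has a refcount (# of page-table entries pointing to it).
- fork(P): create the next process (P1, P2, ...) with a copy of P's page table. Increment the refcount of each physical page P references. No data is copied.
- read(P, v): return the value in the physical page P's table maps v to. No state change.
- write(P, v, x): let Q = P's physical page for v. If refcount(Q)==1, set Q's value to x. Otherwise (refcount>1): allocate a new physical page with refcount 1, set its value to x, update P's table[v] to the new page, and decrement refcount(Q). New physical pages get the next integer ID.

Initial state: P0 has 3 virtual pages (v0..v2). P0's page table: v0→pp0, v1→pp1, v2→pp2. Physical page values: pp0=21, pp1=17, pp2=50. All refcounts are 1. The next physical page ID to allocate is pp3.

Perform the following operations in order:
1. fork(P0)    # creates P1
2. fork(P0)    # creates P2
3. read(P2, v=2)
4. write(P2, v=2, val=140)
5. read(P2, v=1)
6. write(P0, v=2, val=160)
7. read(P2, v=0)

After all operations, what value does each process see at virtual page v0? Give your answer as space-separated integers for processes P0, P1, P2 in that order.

Answer: 21 21 21

Derivation:
Op 1: fork(P0) -> P1. 3 ppages; refcounts: pp0:2 pp1:2 pp2:2
Op 2: fork(P0) -> P2. 3 ppages; refcounts: pp0:3 pp1:3 pp2:3
Op 3: read(P2, v2) -> 50. No state change.
Op 4: write(P2, v2, 140). refcount(pp2)=3>1 -> COPY to pp3. 4 ppages; refcounts: pp0:3 pp1:3 pp2:2 pp3:1
Op 5: read(P2, v1) -> 17. No state change.
Op 6: write(P0, v2, 160). refcount(pp2)=2>1 -> COPY to pp4. 5 ppages; refcounts: pp0:3 pp1:3 pp2:1 pp3:1 pp4:1
Op 7: read(P2, v0) -> 21. No state change.
P0: v0 -> pp0 = 21
P1: v0 -> pp0 = 21
P2: v0 -> pp0 = 21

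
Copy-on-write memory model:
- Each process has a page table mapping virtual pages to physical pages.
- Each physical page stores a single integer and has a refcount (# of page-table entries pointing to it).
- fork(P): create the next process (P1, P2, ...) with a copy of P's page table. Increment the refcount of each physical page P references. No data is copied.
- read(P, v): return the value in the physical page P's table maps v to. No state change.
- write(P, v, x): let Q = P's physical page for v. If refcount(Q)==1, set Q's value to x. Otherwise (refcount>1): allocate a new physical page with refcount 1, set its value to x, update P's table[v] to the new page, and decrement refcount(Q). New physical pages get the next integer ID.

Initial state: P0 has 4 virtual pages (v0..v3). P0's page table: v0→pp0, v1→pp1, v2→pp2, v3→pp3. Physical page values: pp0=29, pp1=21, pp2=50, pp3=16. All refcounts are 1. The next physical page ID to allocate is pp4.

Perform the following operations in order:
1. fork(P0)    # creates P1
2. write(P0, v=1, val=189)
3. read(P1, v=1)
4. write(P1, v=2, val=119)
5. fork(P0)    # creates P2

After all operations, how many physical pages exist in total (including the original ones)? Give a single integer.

Answer: 6

Derivation:
Op 1: fork(P0) -> P1. 4 ppages; refcounts: pp0:2 pp1:2 pp2:2 pp3:2
Op 2: write(P0, v1, 189). refcount(pp1)=2>1 -> COPY to pp4. 5 ppages; refcounts: pp0:2 pp1:1 pp2:2 pp3:2 pp4:1
Op 3: read(P1, v1) -> 21. No state change.
Op 4: write(P1, v2, 119). refcount(pp2)=2>1 -> COPY to pp5. 6 ppages; refcounts: pp0:2 pp1:1 pp2:1 pp3:2 pp4:1 pp5:1
Op 5: fork(P0) -> P2. 6 ppages; refcounts: pp0:3 pp1:1 pp2:2 pp3:3 pp4:2 pp5:1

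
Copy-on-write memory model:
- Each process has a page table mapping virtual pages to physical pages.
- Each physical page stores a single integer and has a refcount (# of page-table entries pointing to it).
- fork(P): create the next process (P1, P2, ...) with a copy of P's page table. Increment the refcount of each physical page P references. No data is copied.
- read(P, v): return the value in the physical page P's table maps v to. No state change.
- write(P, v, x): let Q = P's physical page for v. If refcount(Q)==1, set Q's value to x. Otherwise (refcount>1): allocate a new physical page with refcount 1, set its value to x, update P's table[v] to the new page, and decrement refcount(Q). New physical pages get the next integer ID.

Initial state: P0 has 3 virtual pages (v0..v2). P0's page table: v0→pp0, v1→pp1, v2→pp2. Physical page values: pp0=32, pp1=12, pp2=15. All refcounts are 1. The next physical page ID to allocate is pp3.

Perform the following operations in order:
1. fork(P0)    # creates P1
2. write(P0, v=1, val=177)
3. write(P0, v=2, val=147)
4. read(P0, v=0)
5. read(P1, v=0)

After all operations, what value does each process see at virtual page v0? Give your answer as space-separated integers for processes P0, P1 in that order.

Op 1: fork(P0) -> P1. 3 ppages; refcounts: pp0:2 pp1:2 pp2:2
Op 2: write(P0, v1, 177). refcount(pp1)=2>1 -> COPY to pp3. 4 ppages; refcounts: pp0:2 pp1:1 pp2:2 pp3:1
Op 3: write(P0, v2, 147). refcount(pp2)=2>1 -> COPY to pp4. 5 ppages; refcounts: pp0:2 pp1:1 pp2:1 pp3:1 pp4:1
Op 4: read(P0, v0) -> 32. No state change.
Op 5: read(P1, v0) -> 32. No state change.
P0: v0 -> pp0 = 32
P1: v0 -> pp0 = 32

Answer: 32 32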